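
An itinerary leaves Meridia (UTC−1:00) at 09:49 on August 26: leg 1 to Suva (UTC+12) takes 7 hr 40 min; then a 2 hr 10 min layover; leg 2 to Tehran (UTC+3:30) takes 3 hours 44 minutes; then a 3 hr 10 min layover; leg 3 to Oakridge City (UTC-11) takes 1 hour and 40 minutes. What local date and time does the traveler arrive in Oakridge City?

18:13 on August 26

Convert departure to UTC: 09:49 + 1:00 = 10:49 UTC on Aug 26.
Add 7 hours and 40 minutes leg 1 → 18:29 UTC.
Add 2 hours 10 minutes layover in Suva → 20:39 UTC.
Add 3 hours 44 minutes leg 2 → 00:23 UTC (Aug 27).
Add 3 hours and 10 minutes layover in Tehran → 03:33 UTC.
Add 1 hour 40 minutes leg 3 → 05:13 UTC.
Oakridge City is UTC−11:00, so local arrival = 05:13 − 11:00 = 18:13 on Aug 26.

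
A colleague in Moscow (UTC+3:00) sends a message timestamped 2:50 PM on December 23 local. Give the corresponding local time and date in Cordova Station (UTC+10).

9:50 PM on Dec 23

In UTC: 2:50 PM − 3:00 = 11:50 AM on Dec 23.
Cordova Station is UTC+10:00: 11:50 AM + 10:00 = 9:50 PM on Dec 23.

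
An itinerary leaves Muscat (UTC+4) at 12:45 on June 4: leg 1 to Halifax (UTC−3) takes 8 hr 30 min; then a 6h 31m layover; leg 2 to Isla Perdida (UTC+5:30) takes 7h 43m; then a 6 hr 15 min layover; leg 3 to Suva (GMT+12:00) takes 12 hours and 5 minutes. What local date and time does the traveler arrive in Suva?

Convert departure to UTC: 12:45 − 4:00 = 08:45 UTC on Jun 4.
Add 8 hours 30 minutes leg 1 → 17:15 UTC.
Add 6 hours and 31 minutes layover in Halifax → 23:46 UTC.
Add 7 hours 43 minutes leg 2 → 07:29 UTC (Jun 5).
Add 6 hours and 15 minutes layover in Isla Perdida → 13:44 UTC.
Add 12 hours and 5 minutes leg 3 → 01:49 UTC (Jun 6).
Suva is UTC+12:00, so local arrival = 01:49 + 12:00 = 13:49 on Jun 6.

13:49 on June 6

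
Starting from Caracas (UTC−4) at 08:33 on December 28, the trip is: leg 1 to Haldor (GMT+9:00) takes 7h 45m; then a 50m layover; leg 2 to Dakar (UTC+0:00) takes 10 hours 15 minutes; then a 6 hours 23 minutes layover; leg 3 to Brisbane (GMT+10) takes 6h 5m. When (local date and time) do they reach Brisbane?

05:51 on December 30

Convert departure to UTC: 08:33 + 4:00 = 12:33 UTC on Dec 28.
Add 7 hours and 45 minutes leg 1 → 20:18 UTC.
Add 50 minutes layover in Haldor → 21:08 UTC.
Add 10 hours 15 minutes leg 2 → 07:23 UTC (Dec 29).
Add 6 hours and 23 minutes layover in Dakar → 13:46 UTC.
Add 6 hours 5 minutes leg 3 → 19:51 UTC.
Brisbane is UTC+10:00, so local arrival = 19:51 + 10:00 = 05:51 on Dec 30.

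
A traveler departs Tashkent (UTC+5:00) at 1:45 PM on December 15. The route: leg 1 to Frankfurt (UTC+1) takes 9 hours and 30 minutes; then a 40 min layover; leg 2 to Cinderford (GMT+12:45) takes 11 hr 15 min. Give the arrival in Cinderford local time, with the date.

6:55 PM on Dec 16

Convert departure to UTC: 1:45 PM − 5:00 = 8:45 AM UTC on Dec 15.
Add 9 hours and 30 minutes leg 1 → 6:15 PM UTC.
Add 40 minutes layover in Frankfurt → 6:55 PM UTC.
Add 11 hours and 15 minutes leg 2 → 6:10 AM UTC (Dec 16).
Cinderford is UTC+12:45, so local arrival = 6:10 AM + 12:45 = 6:55 PM on Dec 16.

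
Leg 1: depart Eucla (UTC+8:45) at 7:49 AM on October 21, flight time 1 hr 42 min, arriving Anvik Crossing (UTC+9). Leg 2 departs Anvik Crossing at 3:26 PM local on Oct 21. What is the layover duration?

Convert departure to UTC: 7:49 AM − 8:45 = 11:04 PM UTC on Oct 20.
Add 1 hour and 42 minutes flight time → 12:46 AM UTC (Oct 21).
Anvik Crossing is UTC+9:00, so local arrival = 12:46 AM + 9:00 = 9:46 AM on Oct 21.
Layover = 3:26 PM − 9:46 AM = 5 hours 40 minutes.

5 hours 40 minutes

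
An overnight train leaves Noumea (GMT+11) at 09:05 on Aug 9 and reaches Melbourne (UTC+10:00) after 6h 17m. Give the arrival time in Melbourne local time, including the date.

14:22 on Aug 9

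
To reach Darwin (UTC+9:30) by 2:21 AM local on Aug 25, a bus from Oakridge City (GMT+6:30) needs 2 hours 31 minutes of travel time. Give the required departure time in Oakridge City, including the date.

Target arrival in UTC: 2:21 AM − 9:30 = 4:51 PM on Aug 24.
Subtract 2 hours 31 minutes → departure 2:20 PM UTC on Aug 24.
Oakridge City is UTC+6:30: 2:20 PM + 6:30 = 8:50 PM on Aug 24.

8:50 PM on Aug 24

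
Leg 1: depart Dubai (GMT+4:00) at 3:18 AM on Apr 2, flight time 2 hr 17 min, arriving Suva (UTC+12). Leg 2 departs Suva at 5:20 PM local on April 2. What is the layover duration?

Convert departure to UTC: 3:18 AM − 4:00 = 11:18 PM UTC on Apr 1.
Add 2 hours 17 minutes flight time → 1:35 AM UTC (Apr 2).
Suva is UTC+12:00, so local arrival = 1:35 AM + 12:00 = 1:35 PM on Apr 2.
Layover = 5:20 PM − 1:35 PM = 3 hours 45 minutes.

3 hours 45 minutes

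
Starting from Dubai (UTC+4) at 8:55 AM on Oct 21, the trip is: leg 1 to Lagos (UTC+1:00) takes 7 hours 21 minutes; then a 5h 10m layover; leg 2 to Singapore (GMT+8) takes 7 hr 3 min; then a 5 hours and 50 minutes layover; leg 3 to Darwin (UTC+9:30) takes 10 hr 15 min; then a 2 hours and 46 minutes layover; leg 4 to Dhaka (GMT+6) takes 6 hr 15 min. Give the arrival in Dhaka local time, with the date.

Convert departure to UTC: 8:55 AM − 4:00 = 4:55 AM UTC on Oct 21.
Add 7 hours 21 minutes leg 1 → 12:16 PM UTC.
Add 5 hours 10 minutes layover in Lagos → 5:26 PM UTC.
Add 7 hours 3 minutes leg 2 → 12:29 AM UTC (Oct 22).
Add 5 hours 50 minutes layover in Singapore → 6:19 AM UTC.
Add 10 hours and 15 minutes leg 3 → 4:34 PM UTC.
Add 2 hours 46 minutes layover in Darwin → 7:20 PM UTC.
Add 6 hours and 15 minutes leg 4 → 1:35 AM UTC (Oct 23).
Dhaka is UTC+6:00, so local arrival = 1:35 AM + 6:00 = 7:35 AM on Oct 23.

7:35 AM on October 23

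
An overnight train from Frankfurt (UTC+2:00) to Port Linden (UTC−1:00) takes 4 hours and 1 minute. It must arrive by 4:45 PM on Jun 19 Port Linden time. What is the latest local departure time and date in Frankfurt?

Target arrival in UTC: 4:45 PM + 1:00 = 5:45 PM on Jun 19.
Subtract 4 hours and 1 minute → departure 1:44 PM UTC on Jun 19.
Frankfurt is UTC+2:00: 1:44 PM + 2:00 = 3:44 PM on Jun 19.

3:44 PM on Jun 19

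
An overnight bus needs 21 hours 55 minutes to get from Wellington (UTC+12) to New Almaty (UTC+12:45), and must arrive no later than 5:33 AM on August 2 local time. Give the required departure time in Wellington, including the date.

6:53 AM on August 1

Target arrival in UTC: 5:33 AM − 12:45 = 4:48 PM on Aug 1.
Subtract 21 hours 55 minutes → departure 6:53 PM UTC on Jul 31.
Wellington is UTC+12:00: 6:53 PM + 12:00 = 6:53 AM on Aug 1.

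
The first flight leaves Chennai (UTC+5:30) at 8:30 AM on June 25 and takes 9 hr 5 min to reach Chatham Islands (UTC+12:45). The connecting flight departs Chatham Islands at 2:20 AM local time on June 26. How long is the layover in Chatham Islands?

1 hour 30 minutes

Convert departure to UTC: 8:30 AM − 5:30 = 3:00 AM UTC on Jun 25.
Add 9 hours and 5 minutes flight time → 12:05 PM UTC.
Chatham Islands is UTC+12:45, so local arrival = 12:05 PM + 12:45 = 12:50 AM on Jun 26.
Layover = 2:20 AM − 12:50 AM = 1 hour 30 minutes.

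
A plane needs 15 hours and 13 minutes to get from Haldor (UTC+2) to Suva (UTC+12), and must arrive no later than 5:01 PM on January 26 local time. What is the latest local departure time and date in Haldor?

Target arrival in UTC: 5:01 PM − 12:00 = 5:01 AM on Jan 26.
Subtract 15 hours and 13 minutes → departure 1:48 PM UTC on Jan 25.
Haldor is UTC+2:00: 1:48 PM + 2:00 = 3:48 PM on Jan 25.

3:48 PM on January 25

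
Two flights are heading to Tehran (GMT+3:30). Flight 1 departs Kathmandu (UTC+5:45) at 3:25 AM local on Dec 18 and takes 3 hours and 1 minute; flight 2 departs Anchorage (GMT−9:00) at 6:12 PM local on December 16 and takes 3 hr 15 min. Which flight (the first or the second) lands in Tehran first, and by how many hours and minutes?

the second, by 18 hours 14 minutes

Flight 1 in UTC: 3:25 AM − 5:45 = 9:40 PM on Dec 17.
+3 hours 1 minute → arrive 12:41 AM UTC on Dec 18.
Flight 2 in UTC: 6:12 PM + 9:00 = 3:12 AM on Dec 17.
+3 hours and 15 minutes → arrive 6:27 AM UTC on Dec 17.
Flight 2 lands earlier by 18 hours 14 minutes.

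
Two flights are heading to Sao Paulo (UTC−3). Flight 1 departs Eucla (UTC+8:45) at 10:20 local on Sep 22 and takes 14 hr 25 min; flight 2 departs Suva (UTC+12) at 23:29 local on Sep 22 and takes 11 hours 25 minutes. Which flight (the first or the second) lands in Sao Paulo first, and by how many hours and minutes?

Flight 1 in UTC: 10:20 − 8:45 = 01:35 on Sep 22.
+14 hours and 25 minutes → arrive 16:00 UTC on Sep 22.
Flight 2 in UTC: 23:29 − 12:00 = 11:29 on Sep 22.
+11 hours 25 minutes → arrive 22:54 UTC on Sep 22.
Flight 1 lands earlier by 6 hours 54 minutes.

the first, by 6 hours 54 minutes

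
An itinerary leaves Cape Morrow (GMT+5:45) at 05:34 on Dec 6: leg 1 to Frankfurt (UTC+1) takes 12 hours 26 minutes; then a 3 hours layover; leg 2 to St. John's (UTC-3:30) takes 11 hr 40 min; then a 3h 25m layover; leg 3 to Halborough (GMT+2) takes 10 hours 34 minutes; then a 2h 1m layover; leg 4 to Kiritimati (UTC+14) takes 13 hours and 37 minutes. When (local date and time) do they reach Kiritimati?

Convert departure to UTC: 05:34 − 5:45 = 23:49 UTC on Dec 5.
Add 12 hours 26 minutes leg 1 → 12:15 UTC (Dec 6).
Add 3 hours layover in Frankfurt → 15:15 UTC.
Add 11 hours and 40 minutes leg 2 → 02:55 UTC (Dec 7).
Add 3 hours 25 minutes layover in St. John's → 06:20 UTC.
Add 10 hours and 34 minutes leg 3 → 16:54 UTC.
Add 2 hours and 1 minute layover in Halborough → 18:55 UTC.
Add 13 hours and 37 minutes leg 4 → 08:32 UTC (Dec 8).
Kiritimati is UTC+14:00, so local arrival = 08:32 + 14:00 = 22:32 on Dec 8.

22:32 on Dec 8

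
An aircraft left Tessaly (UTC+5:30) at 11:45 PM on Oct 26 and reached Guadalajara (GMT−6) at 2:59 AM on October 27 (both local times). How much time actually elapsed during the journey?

Guadalajara is 11:30 behind Tessaly.
Clock-face elapsed time (ignoring zones) is 3 hours 14 minutes.
Actual elapsed = 3 hours 14 minutes + 11:30 = 14 hours 44 minutes.

14 hours 44 minutes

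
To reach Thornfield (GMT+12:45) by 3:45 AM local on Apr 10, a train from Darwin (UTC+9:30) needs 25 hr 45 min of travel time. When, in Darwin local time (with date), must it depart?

Target arrival in UTC: 3:45 AM − 12:45 = 3:00 PM on Apr 9.
Subtract 25 hours and 45 minutes → departure 1:15 PM UTC on Apr 8.
Darwin is UTC+9:30: 1:15 PM + 9:30 = 10:45 PM on Apr 8.

10:45 PM on April 8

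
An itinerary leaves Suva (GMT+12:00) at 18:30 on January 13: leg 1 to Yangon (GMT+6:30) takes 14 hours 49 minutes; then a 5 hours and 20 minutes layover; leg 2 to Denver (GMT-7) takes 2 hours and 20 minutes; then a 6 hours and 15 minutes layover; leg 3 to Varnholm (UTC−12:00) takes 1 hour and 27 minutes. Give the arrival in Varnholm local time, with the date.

Convert departure to UTC: 18:30 − 12:00 = 06:30 UTC on Jan 13.
Add 14 hours 49 minutes leg 1 → 21:19 UTC.
Add 5 hours and 20 minutes layover in Yangon → 02:39 UTC (Jan 14).
Add 2 hours and 20 minutes leg 2 → 04:59 UTC.
Add 6 hours and 15 minutes layover in Denver → 11:14 UTC.
Add 1 hour and 27 minutes leg 3 → 12:41 UTC.
Varnholm is UTC−12:00, so local arrival = 12:41 − 12:00 = 00:41 on Jan 14.

00:41 on January 14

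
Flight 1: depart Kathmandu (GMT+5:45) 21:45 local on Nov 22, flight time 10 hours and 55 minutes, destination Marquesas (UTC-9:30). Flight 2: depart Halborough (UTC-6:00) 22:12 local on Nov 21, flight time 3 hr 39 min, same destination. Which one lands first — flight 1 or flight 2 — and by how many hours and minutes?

the second, by 19 hours 4 minutes

Flight 1 in UTC: 21:45 − 5:45 = 16:00 on Nov 22.
+10 hours 55 minutes → arrive 02:55 UTC on Nov 23.
Flight 2 in UTC: 22:12 + 6:00 = 04:12 on Nov 22.
+3 hours and 39 minutes → arrive 07:51 UTC on Nov 22.
Flight 2 lands earlier by 19 hours 4 minutes.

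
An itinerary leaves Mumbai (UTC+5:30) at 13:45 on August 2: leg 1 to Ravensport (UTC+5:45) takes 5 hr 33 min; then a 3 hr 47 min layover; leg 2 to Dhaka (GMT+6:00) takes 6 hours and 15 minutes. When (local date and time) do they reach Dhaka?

05:50 on Aug 3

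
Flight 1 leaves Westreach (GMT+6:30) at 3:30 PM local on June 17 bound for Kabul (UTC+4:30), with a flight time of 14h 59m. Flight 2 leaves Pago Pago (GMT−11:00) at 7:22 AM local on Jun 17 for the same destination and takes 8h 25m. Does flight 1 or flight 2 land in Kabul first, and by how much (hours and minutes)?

the first, by 2 hours 48 minutes

Flight 1 in UTC: 3:30 PM − 6:30 = 9:00 AM on Jun 17.
+14 hours and 59 minutes → arrive 11:59 PM UTC on Jun 17.
Flight 2 in UTC: 7:22 AM + 11:00 = 6:22 PM on Jun 17.
+8 hours 25 minutes → arrive 2:47 AM UTC on Jun 18.
Flight 1 lands earlier by 2 hours 48 minutes.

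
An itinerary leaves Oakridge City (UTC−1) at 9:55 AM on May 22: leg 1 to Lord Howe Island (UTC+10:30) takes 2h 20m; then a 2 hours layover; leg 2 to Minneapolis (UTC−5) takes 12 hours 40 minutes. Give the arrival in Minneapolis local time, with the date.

10:55 PM on May 22

Convert departure to UTC: 9:55 AM + 1:00 = 10:55 AM UTC on May 22.
Add 2 hours and 20 minutes leg 1 → 1:15 PM UTC.
Add 2 hours layover in Lord Howe Island → 3:15 PM UTC.
Add 12 hours 40 minutes leg 2 → 3:55 AM UTC (May 23).
Minneapolis is UTC−5:00, so local arrival = 3:55 AM − 5:00 = 10:55 PM on May 22.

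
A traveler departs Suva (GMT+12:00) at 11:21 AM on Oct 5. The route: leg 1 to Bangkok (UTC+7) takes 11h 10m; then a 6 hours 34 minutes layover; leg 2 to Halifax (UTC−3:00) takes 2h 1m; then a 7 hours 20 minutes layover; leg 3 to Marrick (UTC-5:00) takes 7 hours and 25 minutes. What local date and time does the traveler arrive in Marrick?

Convert departure to UTC: 11:21 AM − 12:00 = 11:21 PM UTC on Oct 4.
Add 11 hours 10 minutes leg 1 → 10:31 AM UTC (Oct 5).
Add 6 hours and 34 minutes layover in Bangkok → 5:05 PM UTC.
Add 2 hours 1 minute leg 2 → 7:06 PM UTC.
Add 7 hours and 20 minutes layover in Halifax → 2:26 AM UTC (Oct 6).
Add 7 hours and 25 minutes leg 3 → 9:51 AM UTC.
Marrick is UTC−5:00, so local arrival = 9:51 AM − 5:00 = 4:51 AM on Oct 6.

4:51 AM on Oct 6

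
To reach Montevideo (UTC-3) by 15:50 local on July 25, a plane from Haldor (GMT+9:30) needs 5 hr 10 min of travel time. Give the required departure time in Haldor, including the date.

23:10 on July 25

Target arrival in UTC: 15:50 + 3:00 = 18:50 on Jul 25.
Subtract 5 hours and 10 minutes → departure 13:40 UTC on Jul 25.
Haldor is UTC+9:30: 13:40 + 9:30 = 23:10 on Jul 25.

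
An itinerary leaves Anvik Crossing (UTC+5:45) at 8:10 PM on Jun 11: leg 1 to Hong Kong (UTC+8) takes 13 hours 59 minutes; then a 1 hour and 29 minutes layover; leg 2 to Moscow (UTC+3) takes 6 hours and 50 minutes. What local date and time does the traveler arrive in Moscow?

3:43 PM on June 12

Convert departure to UTC: 8:10 PM − 5:45 = 2:25 PM UTC on Jun 11.
Add 13 hours 59 minutes leg 1 → 4:24 AM UTC (Jun 12).
Add 1 hour 29 minutes layover in Hong Kong → 5:53 AM UTC.
Add 6 hours 50 minutes leg 2 → 12:43 PM UTC.
Moscow is UTC+3:00, so local arrival = 12:43 PM + 3:00 = 3:43 PM on Jun 12.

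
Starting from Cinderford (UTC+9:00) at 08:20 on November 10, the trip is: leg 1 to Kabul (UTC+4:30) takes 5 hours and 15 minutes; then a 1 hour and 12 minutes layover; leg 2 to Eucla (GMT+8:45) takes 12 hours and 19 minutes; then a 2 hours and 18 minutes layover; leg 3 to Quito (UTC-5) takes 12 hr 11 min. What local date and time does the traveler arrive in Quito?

03:35 on Nov 11

Convert departure to UTC: 08:20 − 9:00 = 23:20 UTC on Nov 9.
Add 5 hours 15 minutes leg 1 → 04:35 UTC (Nov 10).
Add 1 hour 12 minutes layover in Kabul → 05:47 UTC.
Add 12 hours and 19 minutes leg 2 → 18:06 UTC.
Add 2 hours 18 minutes layover in Eucla → 20:24 UTC.
Add 12 hours 11 minutes leg 3 → 08:35 UTC (Nov 11).
Quito is UTC−5:00, so local arrival = 08:35 − 5:00 = 03:35 on Nov 11.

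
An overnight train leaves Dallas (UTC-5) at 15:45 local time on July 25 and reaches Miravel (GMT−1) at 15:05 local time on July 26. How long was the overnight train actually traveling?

Departure in UTC: 15:45 + 5:00 = 20:45 on Jul 25.
Arrival in UTC: 15:05 + 1:00 = 16:05 on Jul 26.
Elapsed = 16:05 − 20:45 (+1 day) = 19 hours 20 minutes.

19 hours 20 minutes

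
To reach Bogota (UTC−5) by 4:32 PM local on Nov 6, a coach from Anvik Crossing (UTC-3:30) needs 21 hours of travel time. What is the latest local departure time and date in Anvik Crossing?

9:02 PM on November 5

Target arrival in UTC: 4:32 PM + 5:00 = 9:32 PM on Nov 6.
Subtract 21 hours → departure 12:32 AM UTC on Nov 6.
Anvik Crossing is UTC−3:30: 12:32 AM − 3:30 = 9:02 PM on Nov 5.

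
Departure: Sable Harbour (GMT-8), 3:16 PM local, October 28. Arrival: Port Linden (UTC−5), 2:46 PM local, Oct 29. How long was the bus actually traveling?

Departure in UTC: 3:16 PM + 8:00 = 11:16 PM on Oct 28.
Arrival in UTC: 2:46 PM + 5:00 = 7:46 PM on Oct 29.
Elapsed = 7:46 PM − 11:16 PM (+1 day) = 20 hours 30 minutes.

20 hours 30 minutes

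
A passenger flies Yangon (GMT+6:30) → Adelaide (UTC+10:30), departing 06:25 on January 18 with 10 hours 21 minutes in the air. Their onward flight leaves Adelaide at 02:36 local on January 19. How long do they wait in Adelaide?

Convert departure to UTC: 06:25 − 6:30 = 23:55 UTC on Jan 17.
Add 10 hours and 21 minutes flight time → 10:16 UTC (Jan 18).
Adelaide is UTC+10:30, so local arrival = 10:16 + 10:30 = 20:46 on Jan 18.
Layover = 02:36 − 20:46 (+1 day) = 5 hours 50 minutes.

5 hours 50 minutes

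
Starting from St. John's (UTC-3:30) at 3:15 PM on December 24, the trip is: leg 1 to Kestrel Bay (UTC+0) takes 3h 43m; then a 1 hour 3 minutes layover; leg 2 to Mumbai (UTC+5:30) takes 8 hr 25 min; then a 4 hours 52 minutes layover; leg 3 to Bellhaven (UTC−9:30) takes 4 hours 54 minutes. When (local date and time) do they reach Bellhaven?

8:12 AM on Dec 25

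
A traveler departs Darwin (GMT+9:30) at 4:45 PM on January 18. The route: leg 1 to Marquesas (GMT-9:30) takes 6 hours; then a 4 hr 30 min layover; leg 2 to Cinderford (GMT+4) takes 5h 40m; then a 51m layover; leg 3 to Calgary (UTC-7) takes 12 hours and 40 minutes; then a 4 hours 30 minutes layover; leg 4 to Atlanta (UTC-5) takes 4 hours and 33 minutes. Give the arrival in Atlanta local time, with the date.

4:59 PM on January 19

Convert departure to UTC: 4:45 PM − 9:30 = 7:15 AM UTC on Jan 18.
Add 6 hours leg 1 → 1:15 PM UTC.
Add 4 hours and 30 minutes layover in Marquesas → 5:45 PM UTC.
Add 5 hours 40 minutes leg 2 → 11:25 PM UTC.
Add 51 minutes layover in Cinderford → 12:16 AM UTC (Jan 19).
Add 12 hours and 40 minutes leg 3 → 12:56 PM UTC.
Add 4 hours 30 minutes layover in Calgary → 5:26 PM UTC.
Add 4 hours and 33 minutes leg 4 → 9:59 PM UTC.
Atlanta is UTC−5:00, so local arrival = 9:59 PM − 5:00 = 4:59 PM on Jan 19.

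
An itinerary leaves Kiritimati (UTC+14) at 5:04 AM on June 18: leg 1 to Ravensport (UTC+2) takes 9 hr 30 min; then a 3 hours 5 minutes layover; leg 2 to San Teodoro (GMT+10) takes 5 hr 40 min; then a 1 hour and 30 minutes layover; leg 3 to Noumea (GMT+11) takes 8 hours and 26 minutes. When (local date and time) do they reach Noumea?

Convert departure to UTC: 5:04 AM − 14:00 = 3:04 PM UTC on Jun 17.
Add 9 hours and 30 minutes leg 1 → 12:34 AM UTC (Jun 18).
Add 3 hours 5 minutes layover in Ravensport → 3:39 AM UTC.
Add 5 hours 40 minutes leg 2 → 9:19 AM UTC.
Add 1 hour and 30 minutes layover in San Teodoro → 10:49 AM UTC.
Add 8 hours 26 minutes leg 3 → 7:15 PM UTC.
Noumea is UTC+11:00, so local arrival = 7:15 PM + 11:00 = 6:15 AM on Jun 19.

6:15 AM on June 19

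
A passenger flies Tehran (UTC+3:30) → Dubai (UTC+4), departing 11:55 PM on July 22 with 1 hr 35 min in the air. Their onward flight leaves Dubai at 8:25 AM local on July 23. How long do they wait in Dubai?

Convert departure to UTC: 11:55 PM − 3:30 = 8:25 PM UTC on Jul 22.
Add 1 hour and 35 minutes flight time → 10:00 PM UTC.
Dubai is UTC+4:00, so local arrival = 10:00 PM + 4:00 = 2:00 AM on Jul 23.
Layover = 8:25 AM − 2:00 AM = 6 hours 25 minutes.

6 hours 25 minutes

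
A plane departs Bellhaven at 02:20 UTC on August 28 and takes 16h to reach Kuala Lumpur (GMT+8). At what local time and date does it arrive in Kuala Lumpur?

02:20 on August 29

Departure is given in UTC: 02:20 on Aug 28.
Add 16 hours → 18:20 UTC.
Kuala Lumpur is UTC+8:00: 18:20 + 8:00 = 02:20 on Aug 29.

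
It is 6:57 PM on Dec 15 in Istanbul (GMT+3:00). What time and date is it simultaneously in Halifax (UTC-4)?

11:57 AM on Dec 15

Halifax is 7:00 behind Istanbul.
Shift by the zone difference: 6:57 PM − 7:00 = 11:57 AM on Dec 15 in Halifax.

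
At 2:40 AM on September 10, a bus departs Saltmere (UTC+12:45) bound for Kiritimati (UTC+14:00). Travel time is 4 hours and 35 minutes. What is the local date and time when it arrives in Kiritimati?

8:30 AM on September 10

Convert departure to UTC: 2:40 AM − 12:45 = 1:55 PM UTC on Sep 9.
Add 4 hours 35 minutes travel time → 6:30 PM UTC.
Kiritimati is UTC+14:00, so local arrival = 6:30 PM + 14:00 = 8:30 AM on Sep 10.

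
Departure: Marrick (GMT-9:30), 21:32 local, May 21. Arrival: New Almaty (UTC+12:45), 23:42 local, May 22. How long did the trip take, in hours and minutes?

Departure in UTC: 21:32 + 9:30 = 07:02 on May 22.
Arrival in UTC: 23:42 − 12:45 = 10:57 on May 22.
Elapsed = 10:57 − 07:02 = 3 hours 55 minutes.

3 hours 55 minutes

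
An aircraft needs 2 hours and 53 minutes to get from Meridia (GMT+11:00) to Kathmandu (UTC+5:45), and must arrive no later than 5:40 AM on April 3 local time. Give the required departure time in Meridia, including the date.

8:02 AM on Apr 3

Target arrival in UTC: 5:40 AM − 5:45 = 11:55 PM on Apr 2.
Subtract 2 hours 53 minutes → departure 9:02 PM UTC on Apr 2.
Meridia is UTC+11:00: 9:02 PM + 11:00 = 8:02 AM on Apr 3.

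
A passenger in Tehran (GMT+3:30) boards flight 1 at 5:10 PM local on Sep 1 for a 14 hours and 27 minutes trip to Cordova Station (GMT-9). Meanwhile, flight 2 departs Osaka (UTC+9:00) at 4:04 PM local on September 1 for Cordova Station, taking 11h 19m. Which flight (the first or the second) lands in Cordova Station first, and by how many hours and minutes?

Flight 1 in UTC: 5:10 PM − 3:30 = 1:40 PM on Sep 1.
+14 hours 27 minutes → arrive 4:07 AM UTC on Sep 2.
Flight 2 in UTC: 4:04 PM − 9:00 = 7:04 AM on Sep 1.
+11 hours 19 minutes → arrive 6:23 PM UTC on Sep 1.
Flight 2 lands earlier by 9 hours 44 minutes.

the second, by 9 hours 44 minutes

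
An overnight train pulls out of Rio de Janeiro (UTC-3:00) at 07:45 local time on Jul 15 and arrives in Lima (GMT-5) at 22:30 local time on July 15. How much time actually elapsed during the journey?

16 hours 45 minutes

Departure in UTC: 07:45 + 3:00 = 10:45 on Jul 15.
Arrival in UTC: 22:30 + 5:00 = 03:30 on Jul 16.
Elapsed = 03:30 − 10:45 (+1 day) = 16 hours 45 minutes.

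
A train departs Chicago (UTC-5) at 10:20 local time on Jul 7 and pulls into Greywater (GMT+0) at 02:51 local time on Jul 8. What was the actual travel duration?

Greywater is 5:00 ahead of Chicago.
Clock-face elapsed time (ignoring zones) is 16 hours 31 minutes.
Actual elapsed = 16 hours 31 minutes − 5:00 = 11 hours 31 minutes.

11 hours 31 minutes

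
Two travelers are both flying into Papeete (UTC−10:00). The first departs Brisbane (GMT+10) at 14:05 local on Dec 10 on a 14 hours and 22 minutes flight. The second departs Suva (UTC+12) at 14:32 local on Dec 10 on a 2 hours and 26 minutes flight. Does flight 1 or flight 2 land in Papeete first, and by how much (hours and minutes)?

the second, by 13 hours 29 minutes

Flight 1 in UTC: 14:05 − 10:00 = 04:05 on Dec 10.
+14 hours 22 minutes → arrive 18:27 UTC on Dec 10.
Flight 2 in UTC: 14:32 − 12:00 = 02:32 on Dec 10.
+2 hours and 26 minutes → arrive 04:58 UTC on Dec 10.
Flight 2 lands earlier by 13 hours 29 minutes.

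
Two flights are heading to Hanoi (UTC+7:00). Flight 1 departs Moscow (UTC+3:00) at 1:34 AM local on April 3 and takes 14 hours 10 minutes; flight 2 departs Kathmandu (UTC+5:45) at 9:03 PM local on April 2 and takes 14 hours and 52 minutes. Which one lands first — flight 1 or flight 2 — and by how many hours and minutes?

the second, by 6 hours 34 minutes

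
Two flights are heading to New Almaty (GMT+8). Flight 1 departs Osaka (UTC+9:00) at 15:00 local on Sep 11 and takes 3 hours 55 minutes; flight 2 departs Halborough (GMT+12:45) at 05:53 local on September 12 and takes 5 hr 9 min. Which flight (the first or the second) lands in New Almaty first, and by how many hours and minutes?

the first, by 12 hours 22 minutes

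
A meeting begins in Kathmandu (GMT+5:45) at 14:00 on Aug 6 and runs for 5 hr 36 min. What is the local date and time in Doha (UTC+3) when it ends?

Convert start to UTC: 14:00 − 5:45 = 08:15 UTC on Aug 6.
Add 5 hours and 36 minutes duration → 13:51 UTC.
Doha is UTC+3:00, so local end time = 13:51 + 3:00 = 16:51 on Aug 6.

16:51 on August 6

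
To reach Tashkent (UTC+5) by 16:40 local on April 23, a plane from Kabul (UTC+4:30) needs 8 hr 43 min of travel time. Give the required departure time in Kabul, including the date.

07:27 on April 23

Target arrival in UTC: 16:40 − 5:00 = 11:40 on Apr 23.
Subtract 8 hours 43 minutes → departure 02:57 UTC on Apr 23.
Kabul is UTC+4:30: 02:57 + 4:30 = 07:27 on Apr 23.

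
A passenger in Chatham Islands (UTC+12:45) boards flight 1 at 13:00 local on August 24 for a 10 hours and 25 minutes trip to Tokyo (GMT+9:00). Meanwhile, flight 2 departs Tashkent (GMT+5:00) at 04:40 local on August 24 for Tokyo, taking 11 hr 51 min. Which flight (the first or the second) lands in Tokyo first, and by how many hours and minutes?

Flight 1 in UTC: 13:00 − 12:45 = 00:15 on Aug 24.
+10 hours and 25 minutes → arrive 10:40 UTC on Aug 24.
Flight 2 in UTC: 04:40 − 5:00 = 23:40 on Aug 23.
+11 hours 51 minutes → arrive 11:31 UTC on Aug 24.
Flight 1 lands earlier by 51 minutes.

the first, by 51 minutes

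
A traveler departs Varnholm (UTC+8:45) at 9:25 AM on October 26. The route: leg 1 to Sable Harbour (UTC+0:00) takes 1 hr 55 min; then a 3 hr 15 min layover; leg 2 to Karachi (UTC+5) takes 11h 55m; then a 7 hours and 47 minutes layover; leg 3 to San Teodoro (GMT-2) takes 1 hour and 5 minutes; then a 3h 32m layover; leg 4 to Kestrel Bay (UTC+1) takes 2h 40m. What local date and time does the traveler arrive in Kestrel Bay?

9:49 AM on Oct 27

Convert departure to UTC: 9:25 AM − 8:45 = 12:40 AM UTC on Oct 26.
Add 1 hour 55 minutes leg 1 → 2:35 AM UTC.
Add 3 hours 15 minutes layover in Sable Harbour → 5:50 AM UTC.
Add 11 hours and 55 minutes leg 2 → 5:45 PM UTC.
Add 7 hours and 47 minutes layover in Karachi → 1:32 AM UTC (Oct 27).
Add 1 hour 5 minutes leg 3 → 2:37 AM UTC.
Add 3 hours and 32 minutes layover in San Teodoro → 6:09 AM UTC.
Add 2 hours 40 minutes leg 4 → 8:49 AM UTC.
Kestrel Bay is UTC+1:00, so local arrival = 8:49 AM + 1:00 = 9:49 AM on Oct 27.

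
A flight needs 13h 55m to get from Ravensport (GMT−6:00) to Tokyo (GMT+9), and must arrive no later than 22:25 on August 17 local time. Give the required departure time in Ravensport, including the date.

Target arrival in UTC: 22:25 − 9:00 = 13:25 on Aug 17.
Subtract 13 hours and 55 minutes → departure 23:30 UTC on Aug 16.
Ravensport is UTC−6:00: 23:30 − 6:00 = 17:30 on Aug 16.

17:30 on Aug 16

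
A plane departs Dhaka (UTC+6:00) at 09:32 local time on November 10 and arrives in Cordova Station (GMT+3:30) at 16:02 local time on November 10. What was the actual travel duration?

9 hours

Departure in UTC: 09:32 − 6:00 = 03:32 on Nov 10.
Arrival in UTC: 16:02 − 3:30 = 12:32 on Nov 10.
Elapsed = 12:32 − 03:32 = 9 hours.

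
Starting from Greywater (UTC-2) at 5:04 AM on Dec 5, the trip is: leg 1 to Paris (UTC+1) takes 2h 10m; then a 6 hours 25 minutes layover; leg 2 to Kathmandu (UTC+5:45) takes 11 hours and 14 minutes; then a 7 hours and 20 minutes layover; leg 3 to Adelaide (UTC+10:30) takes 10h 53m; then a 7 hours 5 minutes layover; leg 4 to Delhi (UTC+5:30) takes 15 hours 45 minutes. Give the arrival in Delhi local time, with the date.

Convert departure to UTC: 5:04 AM + 2:00 = 7:04 AM UTC on Dec 5.
Add 2 hours 10 minutes leg 1 → 9:14 AM UTC.
Add 6 hours and 25 minutes layover in Paris → 3:39 PM UTC.
Add 11 hours 14 minutes leg 2 → 2:53 AM UTC (Dec 6).
Add 7 hours and 20 minutes layover in Kathmandu → 10:13 AM UTC.
Add 10 hours and 53 minutes leg 3 → 9:06 PM UTC.
Add 7 hours 5 minutes layover in Adelaide → 4:11 AM UTC (Dec 7).
Add 15 hours and 45 minutes leg 4 → 7:56 PM UTC.
Delhi is UTC+5:30, so local arrival = 7:56 PM + 5:30 = 1:26 AM on Dec 8.

1:26 AM on December 8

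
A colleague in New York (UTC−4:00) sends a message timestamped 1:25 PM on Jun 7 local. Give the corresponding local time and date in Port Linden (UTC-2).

In UTC: 1:25 PM + 4:00 = 5:25 PM on Jun 7.
Port Linden is UTC−2:00: 5:25 PM − 2:00 = 3:25 PM on Jun 7.

3:25 PM on June 7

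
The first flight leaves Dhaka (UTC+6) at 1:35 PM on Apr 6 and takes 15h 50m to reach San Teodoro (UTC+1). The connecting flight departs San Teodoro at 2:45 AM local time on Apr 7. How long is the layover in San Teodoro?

Convert departure to UTC: 1:35 PM − 6:00 = 7:35 AM UTC on Apr 6.
Add 15 hours and 50 minutes flight time → 11:25 PM UTC.
San Teodoro is UTC+1:00, so local arrival = 11:25 PM + 1:00 = 12:25 AM on Apr 7.
Layover = 2:45 AM − 12:25 AM = 2 hours 20 minutes.

2 hours 20 minutes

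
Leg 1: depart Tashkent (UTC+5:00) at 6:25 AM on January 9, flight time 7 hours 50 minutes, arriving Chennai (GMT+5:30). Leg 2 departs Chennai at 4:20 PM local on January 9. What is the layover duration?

1 hour 35 minutes

Convert departure to UTC: 6:25 AM − 5:00 = 1:25 AM UTC on Jan 9.
Add 7 hours and 50 minutes flight time → 9:15 AM UTC.
Chennai is UTC+5:30, so local arrival = 9:15 AM + 5:30 = 2:45 PM on Jan 9.
Layover = 4:20 PM − 2:45 PM = 1 hour 35 minutes.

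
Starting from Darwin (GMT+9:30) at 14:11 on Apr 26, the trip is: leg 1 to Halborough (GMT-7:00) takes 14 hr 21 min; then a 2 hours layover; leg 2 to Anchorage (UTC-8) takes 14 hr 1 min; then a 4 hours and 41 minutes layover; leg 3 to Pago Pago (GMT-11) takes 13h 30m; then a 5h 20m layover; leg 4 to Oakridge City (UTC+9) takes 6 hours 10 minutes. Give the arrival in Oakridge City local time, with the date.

Convert departure to UTC: 14:11 − 9:30 = 04:41 UTC on Apr 26.
Add 14 hours 21 minutes leg 1 → 19:02 UTC.
Add 2 hours layover in Halborough → 21:02 UTC.
Add 14 hours and 1 minute leg 2 → 11:03 UTC (Apr 27).
Add 4 hours 41 minutes layover in Anchorage → 15:44 UTC.
Add 13 hours 30 minutes leg 3 → 05:14 UTC (Apr 28).
Add 5 hours 20 minutes layover in Pago Pago → 10:34 UTC.
Add 6 hours 10 minutes leg 4 → 16:44 UTC.
Oakridge City is UTC+9:00, so local arrival = 16:44 + 9:00 = 01:44 on Apr 29.

01:44 on Apr 29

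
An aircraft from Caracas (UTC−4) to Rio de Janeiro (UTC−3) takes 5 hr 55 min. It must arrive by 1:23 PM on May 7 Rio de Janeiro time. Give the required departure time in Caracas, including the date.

6:28 AM on May 7

Target arrival in UTC: 1:23 PM + 3:00 = 4:23 PM on May 7.
Subtract 5 hours and 55 minutes → departure 10:28 AM UTC on May 7.
Caracas is UTC−4:00: 10:28 AM − 4:00 = 6:28 AM on May 7.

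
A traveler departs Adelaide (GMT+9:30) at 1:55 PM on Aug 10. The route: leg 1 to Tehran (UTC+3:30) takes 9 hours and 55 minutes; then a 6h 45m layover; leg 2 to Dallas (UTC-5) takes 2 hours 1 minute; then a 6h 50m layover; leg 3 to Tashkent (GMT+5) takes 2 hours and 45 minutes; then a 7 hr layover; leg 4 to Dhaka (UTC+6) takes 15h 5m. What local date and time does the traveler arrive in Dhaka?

12:46 PM on August 12

Convert departure to UTC: 1:55 PM − 9:30 = 4:25 AM UTC on Aug 10.
Add 9 hours 55 minutes leg 1 → 2:20 PM UTC.
Add 6 hours and 45 minutes layover in Tehran → 9:05 PM UTC.
Add 2 hours 1 minute leg 2 → 11:06 PM UTC.
Add 6 hours and 50 minutes layover in Dallas → 5:56 AM UTC (Aug 11).
Add 2 hours 45 minutes leg 3 → 8:41 AM UTC.
Add 7 hours layover in Tashkent → 3:41 PM UTC.
Add 15 hours and 5 minutes leg 4 → 6:46 AM UTC (Aug 12).
Dhaka is UTC+6:00, so local arrival = 6:46 AM + 6:00 = 12:46 PM on Aug 12.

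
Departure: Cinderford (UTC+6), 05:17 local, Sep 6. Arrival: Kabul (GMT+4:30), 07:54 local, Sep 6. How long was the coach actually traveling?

4 hours 7 minutes

Kabul is 1:30 behind Cinderford.
Clock-face elapsed time (ignoring zones) is 2 hours 37 minutes.
Actual elapsed = 2 hours 37 minutes + 1:30 = 4 hours 7 minutes.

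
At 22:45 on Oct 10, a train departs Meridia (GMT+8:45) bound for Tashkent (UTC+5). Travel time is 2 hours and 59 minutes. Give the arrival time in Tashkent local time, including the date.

21:59 on Oct 10

Tashkent is 3:45 behind Meridia.
After 2 hours and 59 minutes it is 01:44 (Oct 11) in Meridia.
Shift by the zone difference: 01:44 − 3:45 = 21:59 on Oct 10 in Tashkent.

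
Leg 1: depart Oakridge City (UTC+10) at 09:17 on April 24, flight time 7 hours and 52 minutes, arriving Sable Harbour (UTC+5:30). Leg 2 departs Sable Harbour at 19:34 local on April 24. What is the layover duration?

6 hours 55 minutes

Convert departure to UTC: 09:17 − 10:00 = 23:17 UTC on Apr 23.
Add 7 hours and 52 minutes flight time → 07:09 UTC (Apr 24).
Sable Harbour is UTC+5:30, so local arrival = 07:09 + 5:30 = 12:39 on Apr 24.
Layover = 19:34 − 12:39 = 6 hours 55 minutes.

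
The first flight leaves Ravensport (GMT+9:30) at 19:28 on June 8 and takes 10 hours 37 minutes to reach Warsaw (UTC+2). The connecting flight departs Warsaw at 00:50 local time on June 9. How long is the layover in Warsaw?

Convert departure to UTC: 19:28 − 9:30 = 09:58 UTC on Jun 8.
Add 10 hours 37 minutes flight time → 20:35 UTC.
Warsaw is UTC+2:00, so local arrival = 20:35 + 2:00 = 22:35 on Jun 8.
Layover = 00:50 − 22:35 (+1 day) = 2 hours 15 minutes.

2 hours 15 minutes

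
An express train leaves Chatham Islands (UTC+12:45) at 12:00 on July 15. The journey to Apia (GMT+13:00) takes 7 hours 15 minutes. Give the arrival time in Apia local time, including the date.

19:30 on July 15

Apia is 0:15 ahead of Chatham Islands.
After 7 hours and 15 minutes it is 19:15 in Chatham Islands.
Shift by the zone difference: 19:15 + 0:15 = 19:30 on Jul 15 in Apia.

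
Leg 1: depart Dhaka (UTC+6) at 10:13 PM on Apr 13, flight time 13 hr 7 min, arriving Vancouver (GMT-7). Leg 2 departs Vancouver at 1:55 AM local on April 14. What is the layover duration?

3 hours 35 minutes

Convert departure to UTC: 10:13 PM − 6:00 = 4:13 PM UTC on Apr 13.
Add 13 hours and 7 minutes flight time → 5:20 AM UTC (Apr 14).
Vancouver is UTC−7:00, so local arrival = 5:20 AM − 7:00 = 10:20 PM on Apr 13.
Layover = 1:55 AM − 10:20 PM (+1 day) = 3 hours 35 minutes.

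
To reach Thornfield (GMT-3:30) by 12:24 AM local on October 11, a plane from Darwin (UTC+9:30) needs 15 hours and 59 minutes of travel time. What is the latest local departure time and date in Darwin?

Target arrival in UTC: 12:24 AM + 3:30 = 3:54 AM on Oct 11.
Subtract 15 hours 59 minutes → departure 11:55 AM UTC on Oct 10.
Darwin is UTC+9:30: 11:55 AM + 9:30 = 9:25 PM on Oct 10.

9:25 PM on October 10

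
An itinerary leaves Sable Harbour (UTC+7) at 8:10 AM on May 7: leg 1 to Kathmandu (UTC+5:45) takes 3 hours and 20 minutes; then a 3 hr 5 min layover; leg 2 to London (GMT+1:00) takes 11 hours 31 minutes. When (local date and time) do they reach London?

Convert departure to UTC: 8:10 AM − 7:00 = 1:10 AM UTC on May 7.
Add 3 hours 20 minutes leg 1 → 4:30 AM UTC.
Add 3 hours 5 minutes layover in Kathmandu → 7:35 AM UTC.
Add 11 hours and 31 minutes leg 2 → 7:06 PM UTC.
London is UTC+1:00, so local arrival = 7:06 PM + 1:00 = 8:06 PM on May 7.

8:06 PM on May 7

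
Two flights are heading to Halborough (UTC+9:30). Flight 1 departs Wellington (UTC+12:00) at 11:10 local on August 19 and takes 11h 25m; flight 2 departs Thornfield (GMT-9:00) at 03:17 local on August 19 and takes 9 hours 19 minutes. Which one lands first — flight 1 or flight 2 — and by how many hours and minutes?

the first, by 11 hours 1 minute

Flight 1 in UTC: 11:10 − 12:00 = 23:10 on Aug 18.
+11 hours and 25 minutes → arrive 10:35 UTC on Aug 19.
Flight 2 in UTC: 03:17 + 9:00 = 12:17 on Aug 19.
+9 hours and 19 minutes → arrive 21:36 UTC on Aug 19.
Flight 1 lands earlier by 11 hours 1 minute.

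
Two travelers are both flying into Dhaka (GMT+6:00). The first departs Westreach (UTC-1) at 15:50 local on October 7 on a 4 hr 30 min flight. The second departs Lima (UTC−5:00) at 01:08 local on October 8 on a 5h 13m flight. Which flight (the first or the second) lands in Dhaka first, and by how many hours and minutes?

the first, by 14 hours 1 minute

Flight 1 in UTC: 15:50 + 1:00 = 16:50 on Oct 7.
+4 hours 30 minutes → arrive 21:20 UTC on Oct 7.
Flight 2 in UTC: 01:08 + 5:00 = 06:08 on Oct 8.
+5 hours and 13 minutes → arrive 11:21 UTC on Oct 8.
Flight 1 lands earlier by 14 hours 1 minute.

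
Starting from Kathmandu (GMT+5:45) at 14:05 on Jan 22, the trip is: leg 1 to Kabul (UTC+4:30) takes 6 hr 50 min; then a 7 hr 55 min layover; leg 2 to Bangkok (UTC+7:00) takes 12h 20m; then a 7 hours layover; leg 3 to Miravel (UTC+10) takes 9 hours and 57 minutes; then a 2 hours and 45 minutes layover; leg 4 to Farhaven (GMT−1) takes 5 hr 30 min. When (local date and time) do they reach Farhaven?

11:37 on January 24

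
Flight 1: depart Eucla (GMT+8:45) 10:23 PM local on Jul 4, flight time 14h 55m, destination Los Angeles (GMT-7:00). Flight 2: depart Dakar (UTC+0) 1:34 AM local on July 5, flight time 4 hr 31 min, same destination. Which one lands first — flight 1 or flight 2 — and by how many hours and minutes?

Flight 1 in UTC: 10:23 PM − 8:45 = 1:38 PM on Jul 4.
+14 hours 55 minutes → arrive 4:33 AM UTC on Jul 5.
Flight 2 departs at 1:34 AM UTC (Jul 5).
+4 hours 31 minutes → arrive 6:05 AM UTC on Jul 5.
Flight 1 lands earlier by 1 hour 32 minutes.

the first, by 1 hour 32 minutes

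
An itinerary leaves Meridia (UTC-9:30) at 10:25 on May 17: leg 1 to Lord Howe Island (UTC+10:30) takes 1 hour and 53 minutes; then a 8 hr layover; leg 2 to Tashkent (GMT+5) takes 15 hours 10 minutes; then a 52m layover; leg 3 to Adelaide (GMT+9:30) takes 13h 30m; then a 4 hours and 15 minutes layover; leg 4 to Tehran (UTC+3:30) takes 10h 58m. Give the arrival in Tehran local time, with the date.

Convert departure to UTC: 10:25 + 9:30 = 19:55 UTC on May 17.
Add 1 hour and 53 minutes leg 1 → 21:48 UTC.
Add 8 hours layover in Lord Howe Island → 05:48 UTC (May 18).
Add 15 hours 10 minutes leg 2 → 20:58 UTC.
Add 52 minutes layover in Tashkent → 21:50 UTC.
Add 13 hours 30 minutes leg 3 → 11:20 UTC (May 19).
Add 4 hours and 15 minutes layover in Adelaide → 15:35 UTC.
Add 10 hours and 58 minutes leg 4 → 02:33 UTC (May 20).
Tehran is UTC+3:30, so local arrival = 02:33 + 3:30 = 06:03 on May 20.

06:03 on May 20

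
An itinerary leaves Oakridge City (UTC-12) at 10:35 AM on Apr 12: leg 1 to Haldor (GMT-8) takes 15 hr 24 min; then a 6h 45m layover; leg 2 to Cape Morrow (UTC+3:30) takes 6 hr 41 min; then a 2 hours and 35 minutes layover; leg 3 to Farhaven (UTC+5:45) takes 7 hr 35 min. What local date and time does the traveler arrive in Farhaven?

Convert departure to UTC: 10:35 AM + 12:00 = 10:35 PM UTC on Apr 12.
Add 15 hours and 24 minutes leg 1 → 1:59 PM UTC (Apr 13).
Add 6 hours and 45 minutes layover in Haldor → 8:44 PM UTC.
Add 6 hours 41 minutes leg 2 → 3:25 AM UTC (Apr 14).
Add 2 hours and 35 minutes layover in Cape Morrow → 6:00 AM UTC.
Add 7 hours 35 minutes leg 3 → 1:35 PM UTC.
Farhaven is UTC+5:45, so local arrival = 1:35 PM + 5:45 = 7:20 PM on Apr 14.

7:20 PM on Apr 14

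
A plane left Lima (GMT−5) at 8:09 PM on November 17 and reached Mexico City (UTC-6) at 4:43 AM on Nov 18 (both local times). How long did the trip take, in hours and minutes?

9 hours 34 minutes

Mexico City is 1:00 behind Lima.
Clock-face elapsed time (ignoring zones) is 8 hours 34 minutes.
Actual elapsed = 8 hours 34 minutes + 1:00 = 9 hours 34 minutes.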